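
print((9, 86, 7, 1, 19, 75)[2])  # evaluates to 7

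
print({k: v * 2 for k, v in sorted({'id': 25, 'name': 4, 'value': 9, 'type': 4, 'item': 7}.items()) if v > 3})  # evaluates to {'id': 50, 'item': 14, 'name': 8, 'type': 8, 'value': 18}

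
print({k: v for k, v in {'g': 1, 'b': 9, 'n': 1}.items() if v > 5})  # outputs {'b': 9}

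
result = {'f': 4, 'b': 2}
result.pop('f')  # 4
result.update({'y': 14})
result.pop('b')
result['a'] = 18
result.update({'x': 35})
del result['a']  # {'y': 14, 'x': 35}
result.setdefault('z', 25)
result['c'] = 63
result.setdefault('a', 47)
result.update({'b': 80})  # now {'y': 14, 'x': 35, 'z': 25, 'c': 63, 'a': 47, 'b': 80}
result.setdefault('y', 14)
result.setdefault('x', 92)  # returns 35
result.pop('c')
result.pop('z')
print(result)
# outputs {'y': 14, 'x': 35, 'a': 47, 'b': 80}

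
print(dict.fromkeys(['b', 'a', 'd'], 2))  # {'b': 2, 'a': 2, 'd': 2}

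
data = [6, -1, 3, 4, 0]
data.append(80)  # [6, -1, 3, 4, 0, 80]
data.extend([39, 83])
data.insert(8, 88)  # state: [6, -1, 3, 4, 0, 80, 39, 83, 88]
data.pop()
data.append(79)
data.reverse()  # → [79, 83, 39, 80, 0, 4, 3, -1, 6]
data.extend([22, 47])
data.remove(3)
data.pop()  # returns 47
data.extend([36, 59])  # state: [79, 83, 39, 80, 0, 4, -1, 6, 22, 36, 59]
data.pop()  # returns 59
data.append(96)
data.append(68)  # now [79, 83, 39, 80, 0, 4, -1, 6, 22, 36, 96, 68]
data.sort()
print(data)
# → [-1, 0, 4, 6, 22, 36, 39, 68, 79, 80, 83, 96]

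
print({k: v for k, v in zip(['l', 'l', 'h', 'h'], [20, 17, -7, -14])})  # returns {'l': 17, 'h': -14}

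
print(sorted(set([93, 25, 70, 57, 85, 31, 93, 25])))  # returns [25, 31, 57, 70, 85, 93]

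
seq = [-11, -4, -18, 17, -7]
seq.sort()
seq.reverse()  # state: [17, -4, -7, -11, -18]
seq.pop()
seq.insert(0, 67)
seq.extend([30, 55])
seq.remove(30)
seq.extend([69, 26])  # [67, 17, -4, -7, -11, 55, 69, 26]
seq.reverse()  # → [26, 69, 55, -11, -7, -4, 17, 67]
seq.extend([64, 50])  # [26, 69, 55, -11, -7, -4, 17, 67, 64, 50]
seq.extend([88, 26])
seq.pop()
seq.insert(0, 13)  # [13, 26, 69, 55, -11, -7, -4, 17, 67, 64, 50, 88]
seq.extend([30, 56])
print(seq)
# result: [13, 26, 69, 55, -11, -7, -4, 17, 67, 64, 50, 88, 30, 56]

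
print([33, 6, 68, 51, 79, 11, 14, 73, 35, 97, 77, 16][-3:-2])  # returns [97]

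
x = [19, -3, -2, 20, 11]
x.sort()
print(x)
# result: [-3, -2, 11, 19, 20]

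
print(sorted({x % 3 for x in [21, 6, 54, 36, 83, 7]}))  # [0, 1, 2]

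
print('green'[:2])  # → gr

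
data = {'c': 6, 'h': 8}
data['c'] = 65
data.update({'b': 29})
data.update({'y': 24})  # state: {'c': 65, 'h': 8, 'b': 29, 'y': 24}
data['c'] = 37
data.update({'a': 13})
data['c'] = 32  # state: {'c': 32, 'h': 8, 'b': 29, 'y': 24, 'a': 13}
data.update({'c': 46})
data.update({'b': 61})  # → {'c': 46, 'h': 8, 'b': 61, 'y': 24, 'a': 13}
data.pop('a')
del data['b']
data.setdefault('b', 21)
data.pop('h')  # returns 8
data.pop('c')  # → 46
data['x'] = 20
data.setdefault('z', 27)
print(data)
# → {'y': 24, 'b': 21, 'x': 20, 'z': 27}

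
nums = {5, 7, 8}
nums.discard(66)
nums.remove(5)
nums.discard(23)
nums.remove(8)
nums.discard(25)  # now {7}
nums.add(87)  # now {7, 87}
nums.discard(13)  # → {7, 87}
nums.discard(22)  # {7, 87}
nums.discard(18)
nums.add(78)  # {7, 78, 87}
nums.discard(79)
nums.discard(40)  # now {7, 78, 87}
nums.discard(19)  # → {7, 78, 87}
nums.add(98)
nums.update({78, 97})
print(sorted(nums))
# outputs [7, 78, 87, 97, 98]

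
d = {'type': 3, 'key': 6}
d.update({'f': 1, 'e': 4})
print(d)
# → {'type': 3, 'key': 6, 'f': 1, 'e': 4}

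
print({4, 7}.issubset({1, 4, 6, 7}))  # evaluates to True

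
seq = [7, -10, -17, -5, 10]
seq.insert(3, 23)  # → [7, -10, -17, 23, -5, 10]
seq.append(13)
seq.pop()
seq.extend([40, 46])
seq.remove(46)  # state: [7, -10, -17, 23, -5, 10, 40]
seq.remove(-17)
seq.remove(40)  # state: [7, -10, 23, -5, 10]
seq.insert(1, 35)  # [7, 35, -10, 23, -5, 10]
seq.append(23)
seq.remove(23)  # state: [7, 35, -10, -5, 10, 23]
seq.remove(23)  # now [7, 35, -10, -5, 10]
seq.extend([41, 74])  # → [7, 35, -10, -5, 10, 41, 74]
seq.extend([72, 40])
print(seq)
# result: [7, 35, -10, -5, 10, 41, 74, 72, 40]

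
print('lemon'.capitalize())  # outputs Lemon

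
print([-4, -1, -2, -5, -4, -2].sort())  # None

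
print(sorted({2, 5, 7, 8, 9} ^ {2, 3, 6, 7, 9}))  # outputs [3, 5, 6, 8]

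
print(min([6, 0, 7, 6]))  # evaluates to 0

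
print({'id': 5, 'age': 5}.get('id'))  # 5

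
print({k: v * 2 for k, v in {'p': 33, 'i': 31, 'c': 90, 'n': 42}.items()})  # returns {'p': 66, 'i': 62, 'c': 180, 'n': 84}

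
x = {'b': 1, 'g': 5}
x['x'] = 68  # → {'b': 1, 'g': 5, 'x': 68}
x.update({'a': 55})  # {'b': 1, 'g': 5, 'x': 68, 'a': 55}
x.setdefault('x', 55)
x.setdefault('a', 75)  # 55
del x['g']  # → {'b': 1, 'x': 68, 'a': 55}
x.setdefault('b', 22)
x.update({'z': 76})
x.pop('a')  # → 55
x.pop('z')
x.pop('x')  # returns 68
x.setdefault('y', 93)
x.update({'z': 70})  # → {'b': 1, 'y': 93, 'z': 70}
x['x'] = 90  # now {'b': 1, 'y': 93, 'z': 70, 'x': 90}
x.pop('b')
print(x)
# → {'y': 93, 'z': 70, 'x': 90}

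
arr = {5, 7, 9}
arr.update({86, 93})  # {5, 7, 9, 86, 93}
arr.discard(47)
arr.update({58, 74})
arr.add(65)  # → {5, 7, 9, 58, 65, 74, 86, 93}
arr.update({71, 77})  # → {5, 7, 9, 58, 65, 71, 74, 77, 86, 93}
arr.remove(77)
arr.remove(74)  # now {5, 7, 9, 58, 65, 71, 86, 93}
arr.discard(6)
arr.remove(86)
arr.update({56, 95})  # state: {5, 7, 9, 56, 58, 65, 71, 93, 95}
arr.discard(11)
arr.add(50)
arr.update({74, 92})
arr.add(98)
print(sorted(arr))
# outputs [5, 7, 9, 50, 56, 58, 65, 71, 74, 92, 93, 95, 98]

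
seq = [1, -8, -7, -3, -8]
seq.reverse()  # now [-8, -3, -7, -8, 1]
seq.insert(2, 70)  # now [-8, -3, 70, -7, -8, 1]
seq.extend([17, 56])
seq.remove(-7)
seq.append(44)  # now [-8, -3, 70, -8, 1, 17, 56, 44]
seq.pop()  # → 44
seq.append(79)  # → [-8, -3, 70, -8, 1, 17, 56, 79]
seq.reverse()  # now [79, 56, 17, 1, -8, 70, -3, -8]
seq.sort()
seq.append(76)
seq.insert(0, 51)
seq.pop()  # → 76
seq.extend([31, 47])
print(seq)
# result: [51, -8, -8, -3, 1, 17, 56, 70, 79, 31, 47]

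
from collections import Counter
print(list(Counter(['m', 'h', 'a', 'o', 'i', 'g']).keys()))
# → ['m', 'h', 'a', 'o', 'i', 'g']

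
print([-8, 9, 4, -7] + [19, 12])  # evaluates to [-8, 9, 4, -7, 19, 12]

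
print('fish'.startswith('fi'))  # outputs True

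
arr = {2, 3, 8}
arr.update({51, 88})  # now {2, 3, 8, 51, 88}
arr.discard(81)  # {2, 3, 8, 51, 88}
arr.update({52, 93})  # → {2, 3, 8, 51, 52, 88, 93}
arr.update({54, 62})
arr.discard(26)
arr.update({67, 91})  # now {2, 3, 8, 51, 52, 54, 62, 67, 88, 91, 93}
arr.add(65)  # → {2, 3, 8, 51, 52, 54, 62, 65, 67, 88, 91, 93}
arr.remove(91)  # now {2, 3, 8, 51, 52, 54, 62, 65, 67, 88, 93}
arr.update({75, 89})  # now {2, 3, 8, 51, 52, 54, 62, 65, 67, 75, 88, 89, 93}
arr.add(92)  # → {2, 3, 8, 51, 52, 54, 62, 65, 67, 75, 88, 89, 92, 93}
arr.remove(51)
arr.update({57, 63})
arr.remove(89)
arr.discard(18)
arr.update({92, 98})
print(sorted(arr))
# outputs [2, 3, 8, 52, 54, 57, 62, 63, 65, 67, 75, 88, 92, 93, 98]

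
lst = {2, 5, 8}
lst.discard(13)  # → {2, 5, 8}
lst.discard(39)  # {2, 5, 8}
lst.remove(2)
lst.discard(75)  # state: {5, 8}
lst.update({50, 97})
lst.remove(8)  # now {5, 50, 97}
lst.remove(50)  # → {5, 97}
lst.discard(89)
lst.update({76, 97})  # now {5, 76, 97}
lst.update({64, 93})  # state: {5, 64, 76, 93, 97}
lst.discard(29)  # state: {5, 64, 76, 93, 97}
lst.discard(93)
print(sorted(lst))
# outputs [5, 64, 76, 97]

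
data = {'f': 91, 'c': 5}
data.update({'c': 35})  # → {'f': 91, 'c': 35}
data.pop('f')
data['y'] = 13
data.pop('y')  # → 13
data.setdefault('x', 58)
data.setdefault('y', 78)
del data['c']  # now {'x': 58, 'y': 78}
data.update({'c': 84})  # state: {'x': 58, 'y': 78, 'c': 84}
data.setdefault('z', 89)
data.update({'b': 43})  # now {'x': 58, 'y': 78, 'c': 84, 'z': 89, 'b': 43}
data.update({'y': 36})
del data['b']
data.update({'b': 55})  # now {'x': 58, 'y': 36, 'c': 84, 'z': 89, 'b': 55}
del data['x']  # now {'y': 36, 'c': 84, 'z': 89, 'b': 55}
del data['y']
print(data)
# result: {'c': 84, 'z': 89, 'b': 55}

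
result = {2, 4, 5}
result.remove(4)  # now {2, 5}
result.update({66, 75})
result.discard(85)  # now {2, 5, 66, 75}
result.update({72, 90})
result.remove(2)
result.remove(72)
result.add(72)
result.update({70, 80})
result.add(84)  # {5, 66, 70, 72, 75, 80, 84, 90}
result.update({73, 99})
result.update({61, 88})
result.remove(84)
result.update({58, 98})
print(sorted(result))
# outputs [5, 58, 61, 66, 70, 72, 73, 75, 80, 88, 90, 98, 99]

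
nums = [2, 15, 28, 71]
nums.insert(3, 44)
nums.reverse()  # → [71, 44, 28, 15, 2]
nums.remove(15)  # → [71, 44, 28, 2]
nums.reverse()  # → [2, 28, 44, 71]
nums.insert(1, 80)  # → [2, 80, 28, 44, 71]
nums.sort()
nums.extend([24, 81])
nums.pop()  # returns 81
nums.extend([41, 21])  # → [2, 28, 44, 71, 80, 24, 41, 21]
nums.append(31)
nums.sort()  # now [2, 21, 24, 28, 31, 41, 44, 71, 80]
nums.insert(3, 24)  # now [2, 21, 24, 24, 28, 31, 41, 44, 71, 80]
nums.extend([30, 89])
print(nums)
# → [2, 21, 24, 24, 28, 31, 41, 44, 71, 80, 30, 89]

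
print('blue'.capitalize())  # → Blue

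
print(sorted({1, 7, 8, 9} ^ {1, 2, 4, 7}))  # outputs [2, 4, 8, 9]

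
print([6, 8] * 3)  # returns [6, 8, 6, 8, 6, 8]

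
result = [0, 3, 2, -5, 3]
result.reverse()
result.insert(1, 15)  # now [3, 15, -5, 2, 3, 0]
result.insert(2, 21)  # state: [3, 15, 21, -5, 2, 3, 0]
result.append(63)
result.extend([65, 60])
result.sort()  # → [-5, 0, 2, 3, 3, 15, 21, 60, 63, 65]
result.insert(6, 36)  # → [-5, 0, 2, 3, 3, 15, 36, 21, 60, 63, 65]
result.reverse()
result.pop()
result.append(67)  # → [65, 63, 60, 21, 36, 15, 3, 3, 2, 0, 67]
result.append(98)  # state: [65, 63, 60, 21, 36, 15, 3, 3, 2, 0, 67, 98]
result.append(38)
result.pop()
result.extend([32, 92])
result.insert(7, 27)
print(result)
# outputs [65, 63, 60, 21, 36, 15, 3, 27, 3, 2, 0, 67, 98, 32, 92]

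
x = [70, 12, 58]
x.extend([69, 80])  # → [70, 12, 58, 69, 80]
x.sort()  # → [12, 58, 69, 70, 80]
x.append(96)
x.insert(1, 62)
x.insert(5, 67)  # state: [12, 62, 58, 69, 70, 67, 80, 96]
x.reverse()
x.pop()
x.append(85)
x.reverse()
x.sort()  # [58, 62, 67, 69, 70, 80, 85, 96]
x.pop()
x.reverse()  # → [85, 80, 70, 69, 67, 62, 58]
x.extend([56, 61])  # [85, 80, 70, 69, 67, 62, 58, 56, 61]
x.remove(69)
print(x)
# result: [85, 80, 70, 67, 62, 58, 56, 61]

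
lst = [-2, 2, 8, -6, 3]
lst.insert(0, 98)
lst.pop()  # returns 3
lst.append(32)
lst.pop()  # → 32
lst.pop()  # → -6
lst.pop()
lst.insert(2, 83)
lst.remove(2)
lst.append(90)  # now [98, -2, 83, 90]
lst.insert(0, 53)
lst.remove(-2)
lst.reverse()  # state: [90, 83, 98, 53]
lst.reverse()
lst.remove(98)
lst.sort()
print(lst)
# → [53, 83, 90]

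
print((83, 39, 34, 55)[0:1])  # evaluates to (83,)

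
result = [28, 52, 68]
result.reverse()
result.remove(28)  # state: [68, 52]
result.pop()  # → 52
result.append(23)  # [68, 23]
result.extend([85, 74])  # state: [68, 23, 85, 74]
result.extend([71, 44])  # [68, 23, 85, 74, 71, 44]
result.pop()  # 44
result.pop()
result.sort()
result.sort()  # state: [23, 68, 74, 85]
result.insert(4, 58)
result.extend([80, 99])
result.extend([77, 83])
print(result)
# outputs [23, 68, 74, 85, 58, 80, 99, 77, 83]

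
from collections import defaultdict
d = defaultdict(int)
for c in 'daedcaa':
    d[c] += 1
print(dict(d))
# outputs {'d': 2, 'a': 3, 'e': 1, 'c': 1}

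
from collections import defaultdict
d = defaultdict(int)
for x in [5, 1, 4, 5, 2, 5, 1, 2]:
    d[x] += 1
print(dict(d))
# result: {5: 3, 1: 2, 4: 1, 2: 2}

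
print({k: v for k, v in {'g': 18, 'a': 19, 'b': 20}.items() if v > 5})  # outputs {'g': 18, 'a': 19, 'b': 20}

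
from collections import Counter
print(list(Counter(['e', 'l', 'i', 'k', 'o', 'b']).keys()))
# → ['e', 'l', 'i', 'k', 'o', 'b']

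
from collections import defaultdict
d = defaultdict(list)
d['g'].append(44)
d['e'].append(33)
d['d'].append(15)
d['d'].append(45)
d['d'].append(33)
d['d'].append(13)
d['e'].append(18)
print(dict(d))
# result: {'g': [44], 'e': [33, 18], 'd': [15, 45, 33, 13]}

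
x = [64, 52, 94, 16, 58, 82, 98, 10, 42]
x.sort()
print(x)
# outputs [10, 16, 42, 52, 58, 64, 82, 94, 98]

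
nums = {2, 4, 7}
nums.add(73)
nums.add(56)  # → {2, 4, 7, 56, 73}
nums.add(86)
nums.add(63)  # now {2, 4, 7, 56, 63, 73, 86}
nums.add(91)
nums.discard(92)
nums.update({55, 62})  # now {2, 4, 7, 55, 56, 62, 63, 73, 86, 91}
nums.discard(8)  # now {2, 4, 7, 55, 56, 62, 63, 73, 86, 91}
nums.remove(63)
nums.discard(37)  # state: {2, 4, 7, 55, 56, 62, 73, 86, 91}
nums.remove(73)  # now {2, 4, 7, 55, 56, 62, 86, 91}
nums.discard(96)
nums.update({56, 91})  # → {2, 4, 7, 55, 56, 62, 86, 91}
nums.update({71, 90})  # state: {2, 4, 7, 55, 56, 62, 71, 86, 90, 91}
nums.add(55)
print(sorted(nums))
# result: [2, 4, 7, 55, 56, 62, 71, 86, 90, 91]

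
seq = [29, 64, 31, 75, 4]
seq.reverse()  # [4, 75, 31, 64, 29]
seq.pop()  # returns 29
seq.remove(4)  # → [75, 31, 64]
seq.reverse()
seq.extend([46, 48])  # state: [64, 31, 75, 46, 48]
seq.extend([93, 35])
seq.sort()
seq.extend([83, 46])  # [31, 35, 46, 48, 64, 75, 93, 83, 46]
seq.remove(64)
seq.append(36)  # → [31, 35, 46, 48, 75, 93, 83, 46, 36]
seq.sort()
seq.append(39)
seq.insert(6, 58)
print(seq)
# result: [31, 35, 36, 46, 46, 48, 58, 75, 83, 93, 39]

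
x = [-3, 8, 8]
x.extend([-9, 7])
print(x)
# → [-3, 8, 8, -9, 7]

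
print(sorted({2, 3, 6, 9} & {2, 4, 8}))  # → [2]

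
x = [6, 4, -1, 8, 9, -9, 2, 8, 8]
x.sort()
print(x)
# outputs [-9, -1, 2, 4, 6, 8, 8, 8, 9]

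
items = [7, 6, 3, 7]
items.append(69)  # [7, 6, 3, 7, 69]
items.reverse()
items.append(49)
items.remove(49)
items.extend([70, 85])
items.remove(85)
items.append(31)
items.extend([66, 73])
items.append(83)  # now [69, 7, 3, 6, 7, 70, 31, 66, 73, 83]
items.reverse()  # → [83, 73, 66, 31, 70, 7, 6, 3, 7, 69]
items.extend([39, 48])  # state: [83, 73, 66, 31, 70, 7, 6, 3, 7, 69, 39, 48]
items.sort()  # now [3, 6, 7, 7, 31, 39, 48, 66, 69, 70, 73, 83]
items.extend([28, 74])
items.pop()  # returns 74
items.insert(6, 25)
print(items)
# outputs [3, 6, 7, 7, 31, 39, 25, 48, 66, 69, 70, 73, 83, 28]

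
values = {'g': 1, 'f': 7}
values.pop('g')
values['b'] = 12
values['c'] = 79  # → {'f': 7, 'b': 12, 'c': 79}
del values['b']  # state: {'f': 7, 'c': 79}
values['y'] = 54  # {'f': 7, 'c': 79, 'y': 54}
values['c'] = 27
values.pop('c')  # 27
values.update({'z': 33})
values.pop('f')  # 7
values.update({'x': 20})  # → {'y': 54, 'z': 33, 'x': 20}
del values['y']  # {'z': 33, 'x': 20}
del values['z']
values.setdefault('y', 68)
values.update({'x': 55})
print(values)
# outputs {'x': 55, 'y': 68}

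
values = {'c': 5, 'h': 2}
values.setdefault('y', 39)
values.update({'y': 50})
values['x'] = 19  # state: {'c': 5, 'h': 2, 'y': 50, 'x': 19}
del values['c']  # {'h': 2, 'y': 50, 'x': 19}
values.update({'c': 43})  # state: {'h': 2, 'y': 50, 'x': 19, 'c': 43}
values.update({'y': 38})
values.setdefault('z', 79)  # 79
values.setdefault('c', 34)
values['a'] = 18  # {'h': 2, 'y': 38, 'x': 19, 'c': 43, 'z': 79, 'a': 18}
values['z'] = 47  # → {'h': 2, 'y': 38, 'x': 19, 'c': 43, 'z': 47, 'a': 18}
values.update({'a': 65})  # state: {'h': 2, 'y': 38, 'x': 19, 'c': 43, 'z': 47, 'a': 65}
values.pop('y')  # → 38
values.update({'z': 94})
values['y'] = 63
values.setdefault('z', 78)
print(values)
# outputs {'h': 2, 'x': 19, 'c': 43, 'z': 94, 'a': 65, 'y': 63}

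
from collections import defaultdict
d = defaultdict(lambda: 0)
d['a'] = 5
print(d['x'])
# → 0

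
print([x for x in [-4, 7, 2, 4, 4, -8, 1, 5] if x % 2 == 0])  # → [-4, 2, 4, 4, -8]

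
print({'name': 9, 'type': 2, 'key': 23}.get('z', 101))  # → 101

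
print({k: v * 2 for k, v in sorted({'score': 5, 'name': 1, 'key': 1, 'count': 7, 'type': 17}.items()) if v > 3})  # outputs {'count': 14, 'score': 10, 'type': 34}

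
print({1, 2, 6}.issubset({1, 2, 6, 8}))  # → True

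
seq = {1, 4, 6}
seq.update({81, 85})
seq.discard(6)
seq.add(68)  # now {1, 4, 68, 81, 85}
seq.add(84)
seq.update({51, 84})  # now {1, 4, 51, 68, 81, 84, 85}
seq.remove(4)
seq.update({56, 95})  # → {1, 51, 56, 68, 81, 84, 85, 95}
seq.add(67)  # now {1, 51, 56, 67, 68, 81, 84, 85, 95}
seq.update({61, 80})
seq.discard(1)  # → {51, 56, 61, 67, 68, 80, 81, 84, 85, 95}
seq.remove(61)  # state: {51, 56, 67, 68, 80, 81, 84, 85, 95}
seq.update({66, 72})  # {51, 56, 66, 67, 68, 72, 80, 81, 84, 85, 95}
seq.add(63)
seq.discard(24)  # {51, 56, 63, 66, 67, 68, 72, 80, 81, 84, 85, 95}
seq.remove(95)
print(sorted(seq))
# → [51, 56, 63, 66, 67, 68, 72, 80, 81, 84, 85]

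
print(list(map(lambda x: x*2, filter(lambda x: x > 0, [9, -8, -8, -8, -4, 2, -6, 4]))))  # [18, 4, 8]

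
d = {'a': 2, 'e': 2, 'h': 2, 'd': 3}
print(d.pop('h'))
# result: 2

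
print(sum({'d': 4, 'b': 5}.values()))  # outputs 9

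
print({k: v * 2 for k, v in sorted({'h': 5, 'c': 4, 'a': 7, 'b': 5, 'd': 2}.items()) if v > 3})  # {'a': 14, 'b': 10, 'c': 8, 'h': 10}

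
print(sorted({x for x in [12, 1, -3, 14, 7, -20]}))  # [-20, -3, 1, 7, 12, 14]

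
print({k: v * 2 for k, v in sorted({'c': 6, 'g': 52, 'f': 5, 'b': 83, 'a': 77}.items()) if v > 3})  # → {'a': 154, 'b': 166, 'c': 12, 'f': 10, 'g': 104}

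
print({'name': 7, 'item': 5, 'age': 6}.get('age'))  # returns 6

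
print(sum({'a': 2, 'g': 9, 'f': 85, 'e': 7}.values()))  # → 103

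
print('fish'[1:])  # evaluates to ish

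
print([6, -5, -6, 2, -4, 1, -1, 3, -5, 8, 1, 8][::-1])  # [8, 1, 8, -5, 3, -1, 1, -4, 2, -6, -5, 6]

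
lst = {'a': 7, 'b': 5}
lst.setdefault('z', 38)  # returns 38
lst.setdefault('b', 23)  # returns 5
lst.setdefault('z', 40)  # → 38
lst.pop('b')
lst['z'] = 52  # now {'a': 7, 'z': 52}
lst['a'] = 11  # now {'a': 11, 'z': 52}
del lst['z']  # {'a': 11}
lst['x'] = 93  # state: {'a': 11, 'x': 93}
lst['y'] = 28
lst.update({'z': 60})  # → {'a': 11, 'x': 93, 'y': 28, 'z': 60}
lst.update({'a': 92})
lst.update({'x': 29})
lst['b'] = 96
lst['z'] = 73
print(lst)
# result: {'a': 92, 'x': 29, 'y': 28, 'z': 73, 'b': 96}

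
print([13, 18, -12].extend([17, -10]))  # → None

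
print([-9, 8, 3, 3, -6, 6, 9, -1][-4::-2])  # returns [-6, 3, -9]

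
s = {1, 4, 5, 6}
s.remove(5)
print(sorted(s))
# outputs [1, 4, 6]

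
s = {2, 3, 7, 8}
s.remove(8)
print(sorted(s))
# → [2, 3, 7]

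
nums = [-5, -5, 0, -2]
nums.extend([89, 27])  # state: [-5, -5, 0, -2, 89, 27]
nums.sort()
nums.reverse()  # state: [89, 27, 0, -2, -5, -5]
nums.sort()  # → [-5, -5, -2, 0, 27, 89]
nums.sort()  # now [-5, -5, -2, 0, 27, 89]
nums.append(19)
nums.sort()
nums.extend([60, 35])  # [-5, -5, -2, 0, 19, 27, 89, 60, 35]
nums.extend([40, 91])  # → [-5, -5, -2, 0, 19, 27, 89, 60, 35, 40, 91]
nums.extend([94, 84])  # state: [-5, -5, -2, 0, 19, 27, 89, 60, 35, 40, 91, 94, 84]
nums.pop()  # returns 84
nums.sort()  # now [-5, -5, -2, 0, 19, 27, 35, 40, 60, 89, 91, 94]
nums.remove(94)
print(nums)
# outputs [-5, -5, -2, 0, 19, 27, 35, 40, 60, 89, 91]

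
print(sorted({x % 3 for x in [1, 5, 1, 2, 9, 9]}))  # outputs [0, 1, 2]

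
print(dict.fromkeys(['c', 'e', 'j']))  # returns {'c': None, 'e': None, 'j': None}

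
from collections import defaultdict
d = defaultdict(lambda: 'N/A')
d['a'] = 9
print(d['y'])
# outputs N/A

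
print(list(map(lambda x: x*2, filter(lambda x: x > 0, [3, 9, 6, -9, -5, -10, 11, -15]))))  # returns [6, 18, 12, 22]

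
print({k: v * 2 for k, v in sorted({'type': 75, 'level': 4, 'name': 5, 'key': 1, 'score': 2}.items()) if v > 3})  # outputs {'level': 8, 'name': 10, 'type': 150}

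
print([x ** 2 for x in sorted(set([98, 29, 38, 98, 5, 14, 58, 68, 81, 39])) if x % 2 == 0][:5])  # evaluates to [196, 1444, 3364, 4624, 9604]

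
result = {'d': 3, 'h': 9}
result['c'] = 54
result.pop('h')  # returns 9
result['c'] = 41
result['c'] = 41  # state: {'d': 3, 'c': 41}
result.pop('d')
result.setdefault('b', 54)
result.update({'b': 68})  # {'c': 41, 'b': 68}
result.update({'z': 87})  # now {'c': 41, 'b': 68, 'z': 87}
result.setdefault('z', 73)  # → 87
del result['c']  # {'b': 68, 'z': 87}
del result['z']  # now {'b': 68}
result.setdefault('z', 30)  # 30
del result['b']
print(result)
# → {'z': 30}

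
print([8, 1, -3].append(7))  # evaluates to None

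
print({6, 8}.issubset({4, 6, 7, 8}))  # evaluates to True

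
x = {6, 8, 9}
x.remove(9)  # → {6, 8}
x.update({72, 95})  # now {6, 8, 72, 95}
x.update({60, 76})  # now {6, 8, 60, 72, 76, 95}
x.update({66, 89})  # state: {6, 8, 60, 66, 72, 76, 89, 95}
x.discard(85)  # {6, 8, 60, 66, 72, 76, 89, 95}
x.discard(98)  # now {6, 8, 60, 66, 72, 76, 89, 95}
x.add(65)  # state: {6, 8, 60, 65, 66, 72, 76, 89, 95}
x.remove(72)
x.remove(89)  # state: {6, 8, 60, 65, 66, 76, 95}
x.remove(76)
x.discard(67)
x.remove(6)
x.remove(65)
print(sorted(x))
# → [8, 60, 66, 95]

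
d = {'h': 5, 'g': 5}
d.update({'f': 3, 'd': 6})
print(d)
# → {'h': 5, 'g': 5, 'f': 3, 'd': 6}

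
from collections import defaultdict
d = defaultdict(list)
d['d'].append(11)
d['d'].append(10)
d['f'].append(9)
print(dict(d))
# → {'d': [11, 10], 'f': [9]}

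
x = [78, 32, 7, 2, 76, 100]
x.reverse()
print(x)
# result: [100, 76, 2, 7, 32, 78]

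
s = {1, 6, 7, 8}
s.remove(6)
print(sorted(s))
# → [1, 7, 8]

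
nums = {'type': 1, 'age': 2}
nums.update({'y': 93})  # {'type': 1, 'age': 2, 'y': 93}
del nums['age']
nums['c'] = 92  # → {'type': 1, 'y': 93, 'c': 92}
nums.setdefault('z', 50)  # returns 50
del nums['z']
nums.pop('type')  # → 1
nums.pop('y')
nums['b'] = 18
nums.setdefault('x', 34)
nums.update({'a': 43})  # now {'c': 92, 'b': 18, 'x': 34, 'a': 43}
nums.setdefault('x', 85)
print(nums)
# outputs {'c': 92, 'b': 18, 'x': 34, 'a': 43}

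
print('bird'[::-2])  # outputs di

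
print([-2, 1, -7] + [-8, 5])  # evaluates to [-2, 1, -7, -8, 5]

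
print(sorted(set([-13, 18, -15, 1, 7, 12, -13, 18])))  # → [-15, -13, 1, 7, 12, 18]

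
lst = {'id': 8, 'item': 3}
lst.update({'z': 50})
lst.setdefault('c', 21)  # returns 21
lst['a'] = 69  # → {'id': 8, 'item': 3, 'z': 50, 'c': 21, 'a': 69}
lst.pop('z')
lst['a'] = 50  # {'id': 8, 'item': 3, 'c': 21, 'a': 50}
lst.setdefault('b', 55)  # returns 55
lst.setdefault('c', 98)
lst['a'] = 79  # {'id': 8, 'item': 3, 'c': 21, 'a': 79, 'b': 55}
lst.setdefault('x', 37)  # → 37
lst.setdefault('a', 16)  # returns 79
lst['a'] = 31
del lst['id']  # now {'item': 3, 'c': 21, 'a': 31, 'b': 55, 'x': 37}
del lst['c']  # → {'item': 3, 'a': 31, 'b': 55, 'x': 37}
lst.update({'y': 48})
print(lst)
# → {'item': 3, 'a': 31, 'b': 55, 'x': 37, 'y': 48}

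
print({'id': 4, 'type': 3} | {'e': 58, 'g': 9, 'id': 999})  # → {'id': 999, 'type': 3, 'e': 58, 'g': 9}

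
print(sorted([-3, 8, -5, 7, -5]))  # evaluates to [-5, -5, -3, 7, 8]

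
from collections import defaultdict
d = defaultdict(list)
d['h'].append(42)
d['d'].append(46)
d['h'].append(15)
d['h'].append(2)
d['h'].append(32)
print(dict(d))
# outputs {'h': [42, 15, 2, 32], 'd': [46]}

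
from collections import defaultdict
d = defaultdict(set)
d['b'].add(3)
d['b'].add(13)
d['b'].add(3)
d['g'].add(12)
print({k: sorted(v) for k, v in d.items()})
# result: {'b': [3, 13], 'g': [12]}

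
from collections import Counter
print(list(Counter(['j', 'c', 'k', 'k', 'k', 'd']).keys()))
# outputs ['j', 'c', 'k', 'd']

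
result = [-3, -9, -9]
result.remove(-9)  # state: [-3, -9]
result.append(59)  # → [-3, -9, 59]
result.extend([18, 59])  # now [-3, -9, 59, 18, 59]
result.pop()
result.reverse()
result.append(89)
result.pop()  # 89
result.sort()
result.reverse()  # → [59, 18, -3, -9]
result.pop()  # -9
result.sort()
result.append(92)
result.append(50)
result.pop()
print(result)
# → [-3, 18, 59, 92]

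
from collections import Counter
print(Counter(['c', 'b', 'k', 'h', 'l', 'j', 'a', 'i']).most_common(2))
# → [('c', 1), ('b', 1)]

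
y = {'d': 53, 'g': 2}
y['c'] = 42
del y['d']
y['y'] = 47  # {'g': 2, 'c': 42, 'y': 47}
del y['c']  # {'g': 2, 'y': 47}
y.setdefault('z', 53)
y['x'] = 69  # {'g': 2, 'y': 47, 'z': 53, 'x': 69}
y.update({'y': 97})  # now {'g': 2, 'y': 97, 'z': 53, 'x': 69}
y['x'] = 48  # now {'g': 2, 'y': 97, 'z': 53, 'x': 48}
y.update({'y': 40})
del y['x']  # {'g': 2, 'y': 40, 'z': 53}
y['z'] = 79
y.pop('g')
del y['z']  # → {'y': 40}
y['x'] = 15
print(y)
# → {'y': 40, 'x': 15}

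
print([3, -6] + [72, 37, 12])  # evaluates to [3, -6, 72, 37, 12]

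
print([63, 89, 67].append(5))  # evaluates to None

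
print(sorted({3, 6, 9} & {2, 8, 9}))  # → [9]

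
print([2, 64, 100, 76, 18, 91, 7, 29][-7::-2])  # [64]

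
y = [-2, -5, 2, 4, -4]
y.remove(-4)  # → [-2, -5, 2, 4]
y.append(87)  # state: [-2, -5, 2, 4, 87]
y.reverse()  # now [87, 4, 2, -5, -2]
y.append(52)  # [87, 4, 2, -5, -2, 52]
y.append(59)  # [87, 4, 2, -5, -2, 52, 59]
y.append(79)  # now [87, 4, 2, -5, -2, 52, 59, 79]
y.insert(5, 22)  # [87, 4, 2, -5, -2, 22, 52, 59, 79]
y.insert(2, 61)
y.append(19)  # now [87, 4, 61, 2, -5, -2, 22, 52, 59, 79, 19]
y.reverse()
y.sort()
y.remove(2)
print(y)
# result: [-5, -2, 4, 19, 22, 52, 59, 61, 79, 87]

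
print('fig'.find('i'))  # 1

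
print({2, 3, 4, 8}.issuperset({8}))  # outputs True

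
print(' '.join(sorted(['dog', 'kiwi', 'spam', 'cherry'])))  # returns cherry dog kiwi spam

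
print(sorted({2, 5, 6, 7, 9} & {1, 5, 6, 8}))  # [5, 6]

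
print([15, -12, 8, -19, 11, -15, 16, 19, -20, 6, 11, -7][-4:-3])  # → [-20]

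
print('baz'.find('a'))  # 1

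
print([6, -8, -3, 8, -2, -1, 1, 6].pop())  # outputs 6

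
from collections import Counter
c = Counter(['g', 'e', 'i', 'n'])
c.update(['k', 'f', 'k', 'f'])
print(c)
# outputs Counter({'k': 2, 'f': 2, 'g': 1, 'e': 1, 'i': 1, 'n': 1})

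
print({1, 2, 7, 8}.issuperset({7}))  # True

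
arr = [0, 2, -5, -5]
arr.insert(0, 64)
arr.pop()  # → -5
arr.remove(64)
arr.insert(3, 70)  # [0, 2, -5, 70]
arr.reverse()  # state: [70, -5, 2, 0]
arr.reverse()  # [0, 2, -5, 70]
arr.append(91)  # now [0, 2, -5, 70, 91]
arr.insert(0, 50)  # [50, 0, 2, -5, 70, 91]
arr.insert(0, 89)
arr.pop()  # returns 91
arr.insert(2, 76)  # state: [89, 50, 76, 0, 2, -5, 70]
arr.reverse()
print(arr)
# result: [70, -5, 2, 0, 76, 50, 89]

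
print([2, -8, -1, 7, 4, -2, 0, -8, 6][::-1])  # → [6, -8, 0, -2, 4, 7, -1, -8, 2]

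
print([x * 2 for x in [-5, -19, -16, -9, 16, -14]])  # [-10, -38, -32, -18, 32, -28]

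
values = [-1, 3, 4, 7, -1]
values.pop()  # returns -1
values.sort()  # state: [-1, 3, 4, 7]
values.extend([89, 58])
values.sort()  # [-1, 3, 4, 7, 58, 89]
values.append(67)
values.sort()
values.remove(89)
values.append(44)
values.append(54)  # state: [-1, 3, 4, 7, 58, 67, 44, 54]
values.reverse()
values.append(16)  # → [54, 44, 67, 58, 7, 4, 3, -1, 16]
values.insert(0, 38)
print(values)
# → [38, 54, 44, 67, 58, 7, 4, 3, -1, 16]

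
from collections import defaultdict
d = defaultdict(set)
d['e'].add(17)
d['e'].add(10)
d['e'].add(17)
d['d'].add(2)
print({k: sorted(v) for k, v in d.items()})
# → {'e': [10, 17], 'd': [2]}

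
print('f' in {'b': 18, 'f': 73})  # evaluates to True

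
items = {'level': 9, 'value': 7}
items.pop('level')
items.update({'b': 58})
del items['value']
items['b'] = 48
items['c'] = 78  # {'b': 48, 'c': 78}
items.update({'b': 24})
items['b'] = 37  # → {'b': 37, 'c': 78}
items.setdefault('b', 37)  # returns 37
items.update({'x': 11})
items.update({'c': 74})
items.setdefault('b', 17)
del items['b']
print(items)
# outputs {'c': 74, 'x': 11}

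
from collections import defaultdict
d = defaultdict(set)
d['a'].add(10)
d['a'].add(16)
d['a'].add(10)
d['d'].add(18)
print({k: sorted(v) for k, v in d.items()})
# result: {'a': [10, 16], 'd': [18]}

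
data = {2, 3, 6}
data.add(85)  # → {2, 3, 6, 85}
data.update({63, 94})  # {2, 3, 6, 63, 85, 94}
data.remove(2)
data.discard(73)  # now {3, 6, 63, 85, 94}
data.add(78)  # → {3, 6, 63, 78, 85, 94}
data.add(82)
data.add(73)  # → {3, 6, 63, 73, 78, 82, 85, 94}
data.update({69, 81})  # {3, 6, 63, 69, 73, 78, 81, 82, 85, 94}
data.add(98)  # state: {3, 6, 63, 69, 73, 78, 81, 82, 85, 94, 98}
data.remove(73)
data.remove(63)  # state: {3, 6, 69, 78, 81, 82, 85, 94, 98}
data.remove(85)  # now {3, 6, 69, 78, 81, 82, 94, 98}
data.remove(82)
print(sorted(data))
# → [3, 6, 69, 78, 81, 94, 98]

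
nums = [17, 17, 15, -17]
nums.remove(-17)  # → [17, 17, 15]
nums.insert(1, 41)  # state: [17, 41, 17, 15]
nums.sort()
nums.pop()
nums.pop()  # 17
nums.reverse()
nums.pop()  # 15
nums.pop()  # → 17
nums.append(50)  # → [50]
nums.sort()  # [50]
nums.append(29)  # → [50, 29]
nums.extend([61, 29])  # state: [50, 29, 61, 29]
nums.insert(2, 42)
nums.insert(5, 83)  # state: [50, 29, 42, 61, 29, 83]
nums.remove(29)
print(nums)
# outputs [50, 42, 61, 29, 83]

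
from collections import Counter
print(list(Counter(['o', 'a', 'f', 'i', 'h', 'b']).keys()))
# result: ['o', 'a', 'f', 'i', 'h', 'b']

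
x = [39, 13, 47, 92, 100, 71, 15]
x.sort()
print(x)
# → [13, 15, 39, 47, 71, 92, 100]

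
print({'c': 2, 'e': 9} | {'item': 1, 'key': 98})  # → {'c': 2, 'e': 9, 'item': 1, 'key': 98}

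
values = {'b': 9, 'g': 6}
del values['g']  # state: {'b': 9}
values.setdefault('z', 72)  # 72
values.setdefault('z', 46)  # 72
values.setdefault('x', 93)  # 93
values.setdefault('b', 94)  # 9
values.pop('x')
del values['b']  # {'z': 72}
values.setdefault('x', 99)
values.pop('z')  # 72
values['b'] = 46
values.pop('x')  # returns 99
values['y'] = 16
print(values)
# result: {'b': 46, 'y': 16}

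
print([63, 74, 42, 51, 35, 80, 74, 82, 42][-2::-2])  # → [82, 80, 51, 74]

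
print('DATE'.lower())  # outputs date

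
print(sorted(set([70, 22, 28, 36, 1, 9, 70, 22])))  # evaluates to [1, 9, 22, 28, 36, 70]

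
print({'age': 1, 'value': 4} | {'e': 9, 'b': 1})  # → {'age': 1, 'value': 4, 'e': 9, 'b': 1}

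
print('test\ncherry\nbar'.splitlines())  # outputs ['test', 'cherry', 'bar']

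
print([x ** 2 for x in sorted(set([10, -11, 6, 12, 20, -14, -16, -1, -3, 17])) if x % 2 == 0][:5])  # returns [256, 196, 36, 100, 144]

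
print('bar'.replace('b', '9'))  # 9ar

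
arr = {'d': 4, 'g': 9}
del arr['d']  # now {'g': 9}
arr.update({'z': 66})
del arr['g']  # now {'z': 66}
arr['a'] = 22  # {'z': 66, 'a': 22}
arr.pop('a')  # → 22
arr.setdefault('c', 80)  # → 80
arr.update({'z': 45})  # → {'z': 45, 'c': 80}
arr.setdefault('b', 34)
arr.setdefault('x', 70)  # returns 70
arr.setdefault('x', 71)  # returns 70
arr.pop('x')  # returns 70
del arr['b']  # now {'z': 45, 'c': 80}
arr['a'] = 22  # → {'z': 45, 'c': 80, 'a': 22}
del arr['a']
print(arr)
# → {'z': 45, 'c': 80}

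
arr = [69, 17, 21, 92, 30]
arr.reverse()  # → [30, 92, 21, 17, 69]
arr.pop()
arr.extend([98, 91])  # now [30, 92, 21, 17, 98, 91]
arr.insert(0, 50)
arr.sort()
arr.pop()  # 98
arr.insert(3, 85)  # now [17, 21, 30, 85, 50, 91, 92]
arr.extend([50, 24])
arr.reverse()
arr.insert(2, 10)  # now [24, 50, 10, 92, 91, 50, 85, 30, 21, 17]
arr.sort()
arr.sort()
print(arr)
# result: [10, 17, 21, 24, 30, 50, 50, 85, 91, 92]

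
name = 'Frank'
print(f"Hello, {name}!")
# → Hello, Frank!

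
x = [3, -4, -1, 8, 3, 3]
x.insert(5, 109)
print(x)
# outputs [3, -4, -1, 8, 3, 109, 3]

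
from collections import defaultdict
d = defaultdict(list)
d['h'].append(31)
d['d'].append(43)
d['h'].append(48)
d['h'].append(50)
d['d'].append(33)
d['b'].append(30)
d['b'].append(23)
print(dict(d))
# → {'h': [31, 48, 50], 'd': [43, 33], 'b': [30, 23]}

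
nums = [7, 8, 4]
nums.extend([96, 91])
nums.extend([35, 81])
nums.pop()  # 81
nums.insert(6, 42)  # [7, 8, 4, 96, 91, 35, 42]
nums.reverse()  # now [42, 35, 91, 96, 4, 8, 7]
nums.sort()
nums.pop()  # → 96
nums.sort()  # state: [4, 7, 8, 35, 42, 91]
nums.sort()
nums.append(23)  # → [4, 7, 8, 35, 42, 91, 23]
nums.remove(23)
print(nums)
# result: [4, 7, 8, 35, 42, 91]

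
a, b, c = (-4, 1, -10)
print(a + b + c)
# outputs -13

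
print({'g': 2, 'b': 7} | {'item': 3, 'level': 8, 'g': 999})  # {'g': 999, 'b': 7, 'item': 3, 'level': 8}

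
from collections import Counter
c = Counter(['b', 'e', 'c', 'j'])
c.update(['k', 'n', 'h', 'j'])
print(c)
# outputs Counter({'j': 2, 'b': 1, 'e': 1, 'c': 1, 'k': 1, 'n': 1, 'h': 1})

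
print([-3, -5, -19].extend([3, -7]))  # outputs None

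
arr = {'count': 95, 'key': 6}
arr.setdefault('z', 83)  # 83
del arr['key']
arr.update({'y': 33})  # {'count': 95, 'z': 83, 'y': 33}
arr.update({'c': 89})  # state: {'count': 95, 'z': 83, 'y': 33, 'c': 89}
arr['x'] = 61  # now {'count': 95, 'z': 83, 'y': 33, 'c': 89, 'x': 61}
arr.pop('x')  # 61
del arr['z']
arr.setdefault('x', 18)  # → 18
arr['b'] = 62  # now {'count': 95, 'y': 33, 'c': 89, 'x': 18, 'b': 62}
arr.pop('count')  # 95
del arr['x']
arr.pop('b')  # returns 62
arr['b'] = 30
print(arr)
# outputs {'y': 33, 'c': 89, 'b': 30}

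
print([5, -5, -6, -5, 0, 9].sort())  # None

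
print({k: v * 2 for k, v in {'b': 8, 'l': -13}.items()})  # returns {'b': 16, 'l': -26}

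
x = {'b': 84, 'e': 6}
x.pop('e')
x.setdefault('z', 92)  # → 92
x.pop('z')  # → 92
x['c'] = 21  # {'b': 84, 'c': 21}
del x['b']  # {'c': 21}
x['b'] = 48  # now {'c': 21, 'b': 48}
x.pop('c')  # 21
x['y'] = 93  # {'b': 48, 'y': 93}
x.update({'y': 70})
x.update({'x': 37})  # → {'b': 48, 'y': 70, 'x': 37}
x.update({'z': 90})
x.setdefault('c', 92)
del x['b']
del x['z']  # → {'y': 70, 'x': 37, 'c': 92}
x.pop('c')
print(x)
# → {'y': 70, 'x': 37}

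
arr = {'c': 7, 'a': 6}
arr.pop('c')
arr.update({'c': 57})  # {'a': 6, 'c': 57}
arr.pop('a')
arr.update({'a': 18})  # {'c': 57, 'a': 18}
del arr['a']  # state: {'c': 57}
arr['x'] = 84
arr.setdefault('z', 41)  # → 41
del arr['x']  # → {'c': 57, 'z': 41}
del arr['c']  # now {'z': 41}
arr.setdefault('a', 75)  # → 75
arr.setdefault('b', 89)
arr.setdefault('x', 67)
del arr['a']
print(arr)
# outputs {'z': 41, 'b': 89, 'x': 67}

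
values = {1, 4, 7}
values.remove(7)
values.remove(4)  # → {1}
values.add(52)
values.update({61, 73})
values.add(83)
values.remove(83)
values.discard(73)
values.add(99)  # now {1, 52, 61, 99}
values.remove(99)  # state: {1, 52, 61}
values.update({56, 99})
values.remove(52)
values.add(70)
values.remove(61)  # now {1, 56, 70, 99}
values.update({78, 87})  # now {1, 56, 70, 78, 87, 99}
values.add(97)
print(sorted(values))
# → [1, 56, 70, 78, 87, 97, 99]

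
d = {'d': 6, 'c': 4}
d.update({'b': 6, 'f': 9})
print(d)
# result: {'d': 6, 'c': 4, 'b': 6, 'f': 9}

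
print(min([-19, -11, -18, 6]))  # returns -19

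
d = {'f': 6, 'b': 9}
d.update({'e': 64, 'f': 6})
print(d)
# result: {'f': 6, 'b': 9, 'e': 64}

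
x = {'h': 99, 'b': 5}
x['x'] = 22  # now {'h': 99, 'b': 5, 'x': 22}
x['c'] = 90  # {'h': 99, 'b': 5, 'x': 22, 'c': 90}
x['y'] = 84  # {'h': 99, 'b': 5, 'x': 22, 'c': 90, 'y': 84}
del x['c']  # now {'h': 99, 'b': 5, 'x': 22, 'y': 84}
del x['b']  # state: {'h': 99, 'x': 22, 'y': 84}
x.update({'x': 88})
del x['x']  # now {'h': 99, 'y': 84}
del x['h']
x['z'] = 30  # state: {'y': 84, 'z': 30}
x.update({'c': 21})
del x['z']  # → {'y': 84, 'c': 21}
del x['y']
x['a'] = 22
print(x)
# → {'c': 21, 'a': 22}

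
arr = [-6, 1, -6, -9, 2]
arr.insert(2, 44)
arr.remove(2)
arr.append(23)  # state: [-6, 1, 44, -6, -9, 23]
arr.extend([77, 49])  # [-6, 1, 44, -6, -9, 23, 77, 49]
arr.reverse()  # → [49, 77, 23, -9, -6, 44, 1, -6]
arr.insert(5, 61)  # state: [49, 77, 23, -9, -6, 61, 44, 1, -6]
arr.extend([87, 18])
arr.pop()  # 18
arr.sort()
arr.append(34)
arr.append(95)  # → [-9, -6, -6, 1, 23, 44, 49, 61, 77, 87, 34, 95]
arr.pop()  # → 95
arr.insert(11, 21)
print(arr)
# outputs [-9, -6, -6, 1, 23, 44, 49, 61, 77, 87, 34, 21]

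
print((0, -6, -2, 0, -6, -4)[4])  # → -6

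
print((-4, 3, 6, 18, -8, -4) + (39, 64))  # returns (-4, 3, 6, 18, -8, -4, 39, 64)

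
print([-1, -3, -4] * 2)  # [-1, -3, -4, -1, -3, -4]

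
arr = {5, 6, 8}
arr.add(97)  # {5, 6, 8, 97}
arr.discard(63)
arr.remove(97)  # {5, 6, 8}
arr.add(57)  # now {5, 6, 8, 57}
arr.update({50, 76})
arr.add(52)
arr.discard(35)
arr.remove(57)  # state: {5, 6, 8, 50, 52, 76}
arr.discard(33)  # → {5, 6, 8, 50, 52, 76}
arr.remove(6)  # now {5, 8, 50, 52, 76}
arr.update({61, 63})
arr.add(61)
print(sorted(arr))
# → [5, 8, 50, 52, 61, 63, 76]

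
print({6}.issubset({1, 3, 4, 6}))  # True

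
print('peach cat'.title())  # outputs Peach Cat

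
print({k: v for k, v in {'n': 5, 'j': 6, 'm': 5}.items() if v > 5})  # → {'j': 6}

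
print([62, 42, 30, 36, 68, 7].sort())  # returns None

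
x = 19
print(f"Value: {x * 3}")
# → Value: 57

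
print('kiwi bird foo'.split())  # ['kiwi', 'bird', 'foo']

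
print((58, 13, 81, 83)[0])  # 58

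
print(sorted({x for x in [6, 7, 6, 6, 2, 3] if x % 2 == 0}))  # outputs [2, 6]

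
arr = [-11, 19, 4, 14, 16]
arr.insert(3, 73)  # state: [-11, 19, 4, 73, 14, 16]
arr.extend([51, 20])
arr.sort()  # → [-11, 4, 14, 16, 19, 20, 51, 73]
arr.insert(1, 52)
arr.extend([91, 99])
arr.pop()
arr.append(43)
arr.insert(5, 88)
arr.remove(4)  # [-11, 52, 14, 16, 88, 19, 20, 51, 73, 91, 43]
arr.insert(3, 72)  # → [-11, 52, 14, 72, 16, 88, 19, 20, 51, 73, 91, 43]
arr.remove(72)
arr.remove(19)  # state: [-11, 52, 14, 16, 88, 20, 51, 73, 91, 43]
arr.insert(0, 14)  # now [14, -11, 52, 14, 16, 88, 20, 51, 73, 91, 43]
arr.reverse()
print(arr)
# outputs [43, 91, 73, 51, 20, 88, 16, 14, 52, -11, 14]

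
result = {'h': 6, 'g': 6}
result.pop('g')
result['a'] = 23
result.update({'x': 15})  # {'h': 6, 'a': 23, 'x': 15}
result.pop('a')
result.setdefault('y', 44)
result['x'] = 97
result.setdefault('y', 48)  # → 44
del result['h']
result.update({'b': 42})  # {'x': 97, 'y': 44, 'b': 42}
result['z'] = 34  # {'x': 97, 'y': 44, 'b': 42, 'z': 34}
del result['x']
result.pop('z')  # 34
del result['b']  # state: {'y': 44}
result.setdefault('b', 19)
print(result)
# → {'y': 44, 'b': 19}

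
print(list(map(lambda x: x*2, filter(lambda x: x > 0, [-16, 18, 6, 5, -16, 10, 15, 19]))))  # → [36, 12, 10, 20, 30, 38]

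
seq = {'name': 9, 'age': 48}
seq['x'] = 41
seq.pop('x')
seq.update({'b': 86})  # {'name': 9, 'age': 48, 'b': 86}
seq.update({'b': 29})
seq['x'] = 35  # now {'name': 9, 'age': 48, 'b': 29, 'x': 35}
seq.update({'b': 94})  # {'name': 9, 'age': 48, 'b': 94, 'x': 35}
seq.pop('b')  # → 94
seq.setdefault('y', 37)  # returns 37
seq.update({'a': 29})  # {'name': 9, 'age': 48, 'x': 35, 'y': 37, 'a': 29}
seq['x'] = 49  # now {'name': 9, 'age': 48, 'x': 49, 'y': 37, 'a': 29}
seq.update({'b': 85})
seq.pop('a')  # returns 29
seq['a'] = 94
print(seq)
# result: {'name': 9, 'age': 48, 'x': 49, 'y': 37, 'b': 85, 'a': 94}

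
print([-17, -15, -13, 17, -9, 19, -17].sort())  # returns None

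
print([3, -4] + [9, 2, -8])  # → [3, -4, 9, 2, -8]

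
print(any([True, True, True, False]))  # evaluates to True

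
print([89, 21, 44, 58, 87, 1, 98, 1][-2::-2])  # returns [98, 87, 44, 89]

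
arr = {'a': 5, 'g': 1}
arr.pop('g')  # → 1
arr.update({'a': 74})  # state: {'a': 74}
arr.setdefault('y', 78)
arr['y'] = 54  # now {'a': 74, 'y': 54}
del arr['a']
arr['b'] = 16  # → {'y': 54, 'b': 16}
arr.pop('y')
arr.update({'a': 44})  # {'b': 16, 'a': 44}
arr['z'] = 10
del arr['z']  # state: {'b': 16, 'a': 44}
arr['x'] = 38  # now {'b': 16, 'a': 44, 'x': 38}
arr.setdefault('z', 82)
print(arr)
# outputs {'b': 16, 'a': 44, 'x': 38, 'z': 82}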